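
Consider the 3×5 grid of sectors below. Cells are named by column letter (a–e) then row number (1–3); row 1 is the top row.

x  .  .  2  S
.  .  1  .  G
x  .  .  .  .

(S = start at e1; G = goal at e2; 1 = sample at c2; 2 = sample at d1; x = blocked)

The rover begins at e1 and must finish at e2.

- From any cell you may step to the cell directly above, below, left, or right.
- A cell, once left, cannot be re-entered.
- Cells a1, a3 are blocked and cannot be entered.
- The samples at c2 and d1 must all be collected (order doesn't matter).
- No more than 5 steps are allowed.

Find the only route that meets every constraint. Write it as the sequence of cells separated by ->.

e1 -> d1 -> c1 -> c2 -> d2 -> e2

Any route must reach c2 and d1 and still end at e2 within 5 moves, so the order of the required stops is forced.
Route from e1: 2× left (reaching c1), down to c2, 2× right (reaching e2) — 5 moves in all.
Check: all required cells visited; 5 ≤ 5 moves.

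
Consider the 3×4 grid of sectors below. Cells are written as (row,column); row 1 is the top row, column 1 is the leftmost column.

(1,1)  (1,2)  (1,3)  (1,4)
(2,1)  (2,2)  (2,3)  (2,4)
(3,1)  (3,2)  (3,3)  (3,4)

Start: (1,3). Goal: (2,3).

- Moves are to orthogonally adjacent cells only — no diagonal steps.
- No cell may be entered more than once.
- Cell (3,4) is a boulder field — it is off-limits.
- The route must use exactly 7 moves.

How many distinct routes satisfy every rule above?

4

Need simple routes of exactly 7 moves from (1,3) to (2,3) (Manhattan distance 1, so 3 moves are spent on a detour and 3 undoing it).
Enumerating: (1,3) (1,2) (2,2) (2,1) (3,1) (3,2) (3,3) (2,3) | (1,3) (1,2) (1,1) (2,1) (3,1) (3,2) (2,2) (2,3) | (1,3) (1,2) (1,1) (2,1) (3,1) (3,2) (3,3) (2,3) | (1,3) (1,2) (1,1) (2,1) (2,2) (3,2) (3,3) (2,3).
That gives 4 routes.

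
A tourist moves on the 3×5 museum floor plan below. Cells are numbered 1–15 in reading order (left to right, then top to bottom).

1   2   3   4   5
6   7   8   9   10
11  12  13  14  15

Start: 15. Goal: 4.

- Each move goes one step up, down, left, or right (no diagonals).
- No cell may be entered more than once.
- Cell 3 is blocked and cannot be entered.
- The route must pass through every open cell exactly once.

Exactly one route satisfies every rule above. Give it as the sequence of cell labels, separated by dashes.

15 - 14 - 13 - 12 - 11 - 6 - 1 - 2 - 7 - 8 - 9 - 10 - 5 - 4

Need to visit all 14 open cells exactly once, starting at 15 and ending at 4.
Cell 11 has only two open neighbours (6 and 12), so the path must pass straight through it: one of those is the cell it's entered from and the other is where it exits.
Route from 15: left 4 to 11, up 2 to 1, right 1 to 2, down 1 to 7, right 3 to 10, up 1 to 5, left 1 to 4 — 13 moves in all.
Check: all 14 open cells covered.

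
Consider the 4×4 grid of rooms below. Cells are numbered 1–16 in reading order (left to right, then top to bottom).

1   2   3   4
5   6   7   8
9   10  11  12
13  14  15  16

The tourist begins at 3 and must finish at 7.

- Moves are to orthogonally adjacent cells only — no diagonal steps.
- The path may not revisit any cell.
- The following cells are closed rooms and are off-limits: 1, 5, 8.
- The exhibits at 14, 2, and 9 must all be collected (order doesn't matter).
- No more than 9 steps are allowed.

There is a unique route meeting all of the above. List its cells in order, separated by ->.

3 -> 2 -> 6 -> 10 -> 9 -> 13 -> 14 -> 15 -> 11 -> 7

The 9-move cap with required stops at 14, 2, 9 leaves no slack for detours.
Route from 3: left to 2, 2× down (reaching 10), left to 9, down to 13, 2× right (reaching 15), 2× up (reaching 7) — 9 moves in all.
Check: all required cells visited; 9 ≤ 9 moves.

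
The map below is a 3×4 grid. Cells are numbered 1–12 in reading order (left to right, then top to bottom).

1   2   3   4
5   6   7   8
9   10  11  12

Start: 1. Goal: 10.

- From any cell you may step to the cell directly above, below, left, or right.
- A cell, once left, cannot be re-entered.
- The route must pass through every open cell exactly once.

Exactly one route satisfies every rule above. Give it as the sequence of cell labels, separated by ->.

Need to visit all 12 open cells exactly once, starting at 1 and ending at 10.
Cell 12 has only two open neighbours (8 and 11), so the path must pass straight through it: one of those is the cell it's entered from and the other is where it exits.
Route from 1: right 3 to 4, down 2 to 12, left 1 to 11, up 1 to 7, left 2 to 5, down 1 to 9, right 1 to 10 — 11 moves in all.
Check: all 12 open cells covered.

1 -> 2 -> 3 -> 4 -> 8 -> 12 -> 11 -> 7 -> 6 -> 5 -> 9 -> 10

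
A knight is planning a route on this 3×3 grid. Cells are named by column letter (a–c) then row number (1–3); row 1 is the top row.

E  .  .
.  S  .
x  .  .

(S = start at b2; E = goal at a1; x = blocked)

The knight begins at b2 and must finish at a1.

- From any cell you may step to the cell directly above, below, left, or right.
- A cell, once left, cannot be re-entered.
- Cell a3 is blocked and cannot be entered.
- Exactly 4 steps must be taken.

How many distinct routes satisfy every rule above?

Need simple routes of exactly 4 moves from b2 to a1 (Manhattan distance 2, so 1 moves are spent on a detour and 1 undoing it).
Enumerating: b2 c2 c1 b1 a1.
That gives 1 route.

1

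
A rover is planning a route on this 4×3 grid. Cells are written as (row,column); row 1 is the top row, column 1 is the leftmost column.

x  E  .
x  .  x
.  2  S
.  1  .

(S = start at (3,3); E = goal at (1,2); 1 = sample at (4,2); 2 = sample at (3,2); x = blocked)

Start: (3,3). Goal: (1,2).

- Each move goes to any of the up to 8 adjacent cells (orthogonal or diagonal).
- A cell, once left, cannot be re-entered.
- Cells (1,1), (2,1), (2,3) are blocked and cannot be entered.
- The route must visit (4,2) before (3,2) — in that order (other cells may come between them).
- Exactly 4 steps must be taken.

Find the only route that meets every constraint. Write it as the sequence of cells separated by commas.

The waypoints must appear in the order (4,2), (3,2), with no cell reused.
Route from (3,3): down-left to (4,2), 3× up (reaching (1,2)) — 4 moves in all.
Check: order respected (1 at step 1, 2 at step 2); 4 moves as required.

(3,3), (4,2), (3,2), (2,2), (1,2)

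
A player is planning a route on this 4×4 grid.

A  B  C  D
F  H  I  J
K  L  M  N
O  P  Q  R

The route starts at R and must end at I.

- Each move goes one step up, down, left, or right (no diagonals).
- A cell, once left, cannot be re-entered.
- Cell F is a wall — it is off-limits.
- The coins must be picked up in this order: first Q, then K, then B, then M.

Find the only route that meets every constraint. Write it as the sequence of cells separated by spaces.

R Q P O K L H B C D J N M I

The waypoints must appear in the order Q, K, B, M, with no cell reused.
Route from R: left 3 to O, up 1 to K, right 1 to L, up 2 to B, right 2 to D, down 2 to N, left 1 to M, up 1 to I — 13 moves in all.
Check: order respected (Q at step 1, K at step 4, B at step 7, M at step 12).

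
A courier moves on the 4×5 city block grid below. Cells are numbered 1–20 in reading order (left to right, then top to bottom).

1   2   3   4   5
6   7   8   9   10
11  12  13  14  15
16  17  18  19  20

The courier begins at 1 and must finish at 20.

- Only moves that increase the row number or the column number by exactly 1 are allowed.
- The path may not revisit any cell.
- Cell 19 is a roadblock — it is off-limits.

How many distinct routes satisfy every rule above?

A right/down-only route from 1 to 20 makes exactly 3 down-moves and 4 right-moves in some order.
With no other constraints that would be C(7,3) = 35 routes.
Subtract routes through each blocked cell (inclusion–exclusion for overlaps): − through 19: 20 → 15.
That gives 15 routes.

15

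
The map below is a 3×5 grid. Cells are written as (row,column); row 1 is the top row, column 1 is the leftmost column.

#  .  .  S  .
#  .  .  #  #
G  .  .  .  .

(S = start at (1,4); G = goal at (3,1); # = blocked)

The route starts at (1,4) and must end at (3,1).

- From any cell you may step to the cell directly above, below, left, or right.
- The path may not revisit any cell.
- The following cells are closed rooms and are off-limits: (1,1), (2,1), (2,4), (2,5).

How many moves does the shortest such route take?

5

The Manhattan distance from (1,4) to (3,1) is |1−3| + |4−1| = 5, so at least 5 moves are needed.
A route of 5 moves achieves this: (1,4) → (1,3) → (2,3) → (3,3) → (3,2) → (3,1).
Since 5 matches the lower bound, it is optimal.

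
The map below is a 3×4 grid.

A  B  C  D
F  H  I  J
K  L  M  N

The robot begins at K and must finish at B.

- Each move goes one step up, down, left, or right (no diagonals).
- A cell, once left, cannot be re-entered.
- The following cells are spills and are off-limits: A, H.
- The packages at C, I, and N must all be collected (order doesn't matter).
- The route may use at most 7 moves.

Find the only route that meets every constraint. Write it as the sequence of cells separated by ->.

The budget equals the shortest possible length, so every move has to be on a shortest route through the required cells.
Route from K: right 3 to N, up 1 to J, left 1 to I, up 1 to C, left 1 to B — 7 moves in all.
Check: all required cells visited; 7 ≤ 7 moves.

K -> L -> M -> N -> J -> I -> C -> B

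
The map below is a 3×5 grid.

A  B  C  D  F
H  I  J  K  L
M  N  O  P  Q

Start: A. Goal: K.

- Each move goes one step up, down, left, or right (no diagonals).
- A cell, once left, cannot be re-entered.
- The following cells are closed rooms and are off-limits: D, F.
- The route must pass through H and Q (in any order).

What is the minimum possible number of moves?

Any route passes through H and Q in some order between A and K. Summing Manhattan distances along each leg and taking the cheapest ordering (A → H → Q → K) gives a lower bound of 1 + 5 + 2 = 8 moves.
A route of 8 moves achieves this: A → H → M → N → O → P → Q → L → K.
Since 8 matches the lower bound, it is optimal.

8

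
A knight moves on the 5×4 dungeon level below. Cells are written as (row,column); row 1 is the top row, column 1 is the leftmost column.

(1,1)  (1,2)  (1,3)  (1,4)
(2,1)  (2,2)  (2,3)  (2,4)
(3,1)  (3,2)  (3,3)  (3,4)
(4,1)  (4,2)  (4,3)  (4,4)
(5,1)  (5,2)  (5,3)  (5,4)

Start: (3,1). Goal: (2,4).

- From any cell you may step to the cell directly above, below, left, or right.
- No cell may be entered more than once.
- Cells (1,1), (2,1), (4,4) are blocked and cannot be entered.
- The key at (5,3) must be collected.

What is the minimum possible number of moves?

8

Any route passes through (5,3) somewhere between (3,1) and (2,4). Summing Manhattan distances along the two legs ((3,1) → (5,3) → (2,4)) gives a lower bound of 4 + 4 = 8 moves.
A route of 8 moves achieves this: (3,1) → (4,1) → (5,1) → (5,2) → (5,3) → (4,3) → (3,3) → (2,3) → (2,4).
Since 8 matches the lower bound, it is optimal.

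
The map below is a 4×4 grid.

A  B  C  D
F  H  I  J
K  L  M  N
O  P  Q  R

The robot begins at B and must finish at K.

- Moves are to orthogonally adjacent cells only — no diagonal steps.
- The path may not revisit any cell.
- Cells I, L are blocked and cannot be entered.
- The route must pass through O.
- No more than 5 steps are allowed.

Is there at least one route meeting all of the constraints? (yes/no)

Exhausting the options from B, every branch either dead-ends against blocked cells, would have to re-enter a cell already used, runs past the 5-move limit, or reaches the goal with a constraint still unmet.

no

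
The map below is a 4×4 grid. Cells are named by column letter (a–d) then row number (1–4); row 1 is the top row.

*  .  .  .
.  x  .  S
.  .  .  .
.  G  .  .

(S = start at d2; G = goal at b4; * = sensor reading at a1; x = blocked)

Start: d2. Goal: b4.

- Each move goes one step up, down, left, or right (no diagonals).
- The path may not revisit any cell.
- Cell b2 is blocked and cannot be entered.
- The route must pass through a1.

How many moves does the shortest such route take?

8

Any route passes through a1 somewhere between d2 and b4. Summing Manhattan distances along the two legs (d2 → a1 → b4) gives a lower bound of 4 + 4 = 8 moves.
A route of 8 moves achieves this: d2 → d1 → c1 → b1 → a1 → a2 → a3 → a4 → b4.
Since 8 matches the lower bound, it is optimal.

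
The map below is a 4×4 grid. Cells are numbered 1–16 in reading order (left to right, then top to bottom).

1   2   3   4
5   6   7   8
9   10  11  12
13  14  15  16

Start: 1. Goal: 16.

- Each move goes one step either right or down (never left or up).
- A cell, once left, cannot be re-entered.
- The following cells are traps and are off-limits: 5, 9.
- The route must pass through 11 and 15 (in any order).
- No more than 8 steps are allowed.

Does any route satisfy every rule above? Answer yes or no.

One route that works: 1 → 2 → 6 → 10 → 11 → 15 → 16.

yes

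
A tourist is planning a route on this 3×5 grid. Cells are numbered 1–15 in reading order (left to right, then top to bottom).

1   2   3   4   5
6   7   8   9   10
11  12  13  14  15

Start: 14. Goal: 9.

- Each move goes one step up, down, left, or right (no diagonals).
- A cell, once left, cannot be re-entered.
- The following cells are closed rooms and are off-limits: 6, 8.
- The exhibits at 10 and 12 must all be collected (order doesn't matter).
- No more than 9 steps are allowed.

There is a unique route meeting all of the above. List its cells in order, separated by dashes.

14 - 13 - 12 - 7 - 2 - 3 - 4 - 5 - 10 - 9

Any route must reach 10 and 12 and still end at 9 within 9 moves, so the order of the required stops is forced.
Route from 14: 2× left (reaching 12), 2× up (reaching 2), 3× right (reaching 5), down to 10, left to 9 — 9 moves in all.
Check: all required cells visited; 9 ≤ 9 moves.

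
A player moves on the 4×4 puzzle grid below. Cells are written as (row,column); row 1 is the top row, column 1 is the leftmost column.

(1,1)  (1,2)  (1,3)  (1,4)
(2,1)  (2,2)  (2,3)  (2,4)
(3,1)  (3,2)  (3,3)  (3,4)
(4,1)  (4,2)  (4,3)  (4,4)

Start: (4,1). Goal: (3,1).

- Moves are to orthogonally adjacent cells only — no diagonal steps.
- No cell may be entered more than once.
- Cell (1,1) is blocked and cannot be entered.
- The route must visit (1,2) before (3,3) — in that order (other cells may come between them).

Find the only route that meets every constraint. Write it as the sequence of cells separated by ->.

(4,1) -> (4,2) -> (4,3) -> (4,4) -> (3,4) -> (2,4) -> (1,4) -> (1,3) -> (1,2) -> (2,2) -> (2,3) -> (3,3) -> (3,2) -> (3,1)

The waypoints must appear in the order (1,2), (3,3), with no cell reused.
Route from (4,1): 3× right (reaching (4,4)), 3× up (reaching (1,4)), 2× left (reaching (1,2)), down to (2,2), right to (2,3), down to (3,3), 2× left (reaching (3,1)) — 13 moves in all.
Check: order respected ((1,2) at step 8, (3,3) at step 11).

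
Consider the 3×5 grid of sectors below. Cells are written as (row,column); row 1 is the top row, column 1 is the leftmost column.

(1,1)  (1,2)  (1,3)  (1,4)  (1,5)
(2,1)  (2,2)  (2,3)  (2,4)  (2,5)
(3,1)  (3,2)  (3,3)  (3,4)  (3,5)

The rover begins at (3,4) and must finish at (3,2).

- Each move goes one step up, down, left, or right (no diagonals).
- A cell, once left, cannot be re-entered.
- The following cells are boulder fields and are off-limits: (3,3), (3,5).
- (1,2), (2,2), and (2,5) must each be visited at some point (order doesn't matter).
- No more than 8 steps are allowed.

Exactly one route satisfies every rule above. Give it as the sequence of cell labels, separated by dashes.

(3,4) - (2,4) - (2,5) - (1,5) - (1,4) - (1,3) - (1,2) - (2,2) - (3,2)

Any route must reach (1,2), (2,2), and (2,5) and still end at (3,2) within 8 moves, so the order of the required stops is forced.
Route from (3,4): up to (2,4), right to (2,5), up to (1,5), 3× left (reaching (1,2)), 2× down (reaching (3,2)) — 8 moves in all.
Check: all required cells visited; 8 ≤ 8 moves.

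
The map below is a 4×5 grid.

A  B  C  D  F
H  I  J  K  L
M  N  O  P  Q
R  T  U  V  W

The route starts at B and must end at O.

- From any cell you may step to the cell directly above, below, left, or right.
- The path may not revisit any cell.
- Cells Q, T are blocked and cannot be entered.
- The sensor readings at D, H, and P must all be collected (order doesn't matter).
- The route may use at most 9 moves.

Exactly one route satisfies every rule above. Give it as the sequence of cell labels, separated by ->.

B -> A -> H -> I -> J -> C -> D -> K -> P -> O

The 9-move cap with required stops at D, H, P leaves no slack for detours.
Route from B: left 1 to A, down 1 to H, right 2 to J, up 1 to C, right 1 to D, down 2 to P, left 1 to O — 9 moves in all.
Check: all required cells visited; 9 ≤ 9 moves.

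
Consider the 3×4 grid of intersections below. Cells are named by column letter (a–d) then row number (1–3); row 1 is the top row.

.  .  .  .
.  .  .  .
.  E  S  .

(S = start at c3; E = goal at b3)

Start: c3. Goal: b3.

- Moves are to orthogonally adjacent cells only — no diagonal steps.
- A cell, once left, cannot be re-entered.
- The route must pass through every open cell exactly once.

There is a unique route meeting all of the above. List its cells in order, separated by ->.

Need to visit all 12 open cells exactly once, starting at c3 and ending at b3.
Cell a1 has only two open neighbours (a2 and b1), so the path must pass straight through it: one of those is the cell it's entered from and the other is where it exits.
Route from c3: right 1 to d3, up 2 to d1, left 1 to c1, down 1 to c2, left 1 to b2, up 1 to b1, left 1 to a1, down 2 to a3, right 1 to b3 — 11 moves in all.
Check: all 12 open cells covered.

c3 -> d3 -> d2 -> d1 -> c1 -> c2 -> b2 -> b1 -> a1 -> a2 -> a3 -> b3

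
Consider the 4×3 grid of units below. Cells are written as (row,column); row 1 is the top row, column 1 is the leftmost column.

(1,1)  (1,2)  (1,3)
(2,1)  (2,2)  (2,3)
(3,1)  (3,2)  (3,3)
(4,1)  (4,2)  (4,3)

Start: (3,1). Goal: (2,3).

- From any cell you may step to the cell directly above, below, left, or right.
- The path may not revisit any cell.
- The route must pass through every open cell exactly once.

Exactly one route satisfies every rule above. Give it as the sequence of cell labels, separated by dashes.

Need to visit all 12 open cells exactly once, starting at (3,1) and ending at (2,3).
Cell (4,1) has only two open neighbours ((3,1) and (4,2)), so the path must pass straight through it: one of those is the cell it's entered from and the other is where it exits.
Route from (3,1): down 1 to (4,1), right 2 to (4,3), up 1 to (3,3), left 1 to (3,2), up 1 to (2,2), left 1 to (2,1), up 1 to (1,1), right 2 to (1,3), down 1 to (2,3) — 11 moves in all.
Check: all 12 open cells covered.

(3,1) - (4,1) - (4,2) - (4,3) - (3,3) - (3,2) - (2,2) - (2,1) - (1,1) - (1,2) - (1,3) - (2,3)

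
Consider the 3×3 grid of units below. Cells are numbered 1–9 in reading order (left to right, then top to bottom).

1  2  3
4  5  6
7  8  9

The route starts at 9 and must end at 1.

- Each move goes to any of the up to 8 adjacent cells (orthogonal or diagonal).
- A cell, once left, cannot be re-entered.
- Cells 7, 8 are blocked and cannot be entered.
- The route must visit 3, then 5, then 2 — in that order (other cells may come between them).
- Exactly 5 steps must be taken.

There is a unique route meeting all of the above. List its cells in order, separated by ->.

9 -> 6 -> 3 -> 5 -> 2 -> 1

The waypoints must appear in the order 3, 5, 2, with no cell reused.
Route from 9: up 2 to 3, down-left 1 to 5, up 1 to 2, left 1 to 1 — 5 moves in all.
Check: order respected (3 at step 2, 5 at step 3, 2 at step 4); 5 moves as required.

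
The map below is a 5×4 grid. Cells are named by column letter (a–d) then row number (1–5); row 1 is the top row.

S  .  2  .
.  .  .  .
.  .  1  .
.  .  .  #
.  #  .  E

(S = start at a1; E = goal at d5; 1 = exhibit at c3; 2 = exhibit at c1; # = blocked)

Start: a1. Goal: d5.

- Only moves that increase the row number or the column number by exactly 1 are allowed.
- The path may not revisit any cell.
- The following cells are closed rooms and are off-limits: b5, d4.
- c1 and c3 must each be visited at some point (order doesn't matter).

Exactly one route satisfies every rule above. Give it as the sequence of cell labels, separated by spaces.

a1 b1 c1 c2 c3 c4 c5 d5

Moves only go right or down, so the column and row indices never decrease.
Route from a1: right 2 to c1, down 4 to c5, right 1 to d5 — 7 moves in all.
Check: all required cells visited.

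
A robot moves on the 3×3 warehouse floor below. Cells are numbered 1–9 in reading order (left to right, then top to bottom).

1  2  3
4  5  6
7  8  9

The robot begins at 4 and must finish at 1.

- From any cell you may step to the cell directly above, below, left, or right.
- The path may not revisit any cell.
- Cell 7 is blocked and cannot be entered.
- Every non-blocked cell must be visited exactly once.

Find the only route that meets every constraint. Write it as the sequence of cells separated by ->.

4 -> 5 -> 8 -> 9 -> 6 -> 3 -> 2 -> 1

Need to visit all 8 open cells exactly once, starting at 4 and ending at 1.
Cell 9 has only two open neighbours (6 and 8), so the path must pass straight through it: one of those is the cell it's entered from and the other is where it exits.
Route from 4: right 1 to 5, down 1 to 8, right 1 to 9, up 2 to 3, left 2 to 1 — 7 moves in all.
Check: all 8 open cells covered.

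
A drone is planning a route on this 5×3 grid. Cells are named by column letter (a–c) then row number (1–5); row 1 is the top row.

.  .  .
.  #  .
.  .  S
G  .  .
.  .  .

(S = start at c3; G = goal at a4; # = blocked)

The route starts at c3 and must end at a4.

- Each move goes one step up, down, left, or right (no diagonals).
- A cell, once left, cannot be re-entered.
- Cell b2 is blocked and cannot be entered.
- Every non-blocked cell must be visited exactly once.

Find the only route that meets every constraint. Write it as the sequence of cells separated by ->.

c3 -> c2 -> c1 -> b1 -> a1 -> a2 -> a3 -> b3 -> b4 -> c4 -> c5 -> b5 -> a5 -> a4

Need to visit all 14 open cells exactly once, starting at c3 and ending at a4.
Route from c3: up 2 to c1, left 2 to a1, down 2 to a3, right 1 to b3, down 1 to b4, right 1 to c4, down 1 to c5, left 2 to a5, up 1 to a4 — 13 moves in all.
Check: all 14 open cells covered.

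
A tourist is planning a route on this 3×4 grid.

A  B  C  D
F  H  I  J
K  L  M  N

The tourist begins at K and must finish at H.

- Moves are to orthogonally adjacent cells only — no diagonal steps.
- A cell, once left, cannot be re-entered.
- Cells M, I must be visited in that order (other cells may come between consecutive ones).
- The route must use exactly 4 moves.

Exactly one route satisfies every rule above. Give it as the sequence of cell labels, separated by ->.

The waypoints must appear in the order M, I, with no cell reused.
Route from K: right 2 to M, up 1 to I, left 1 to H — 4 moves in all.
Check: order respected (M at step 2, I at step 3); 4 moves as required.

K -> L -> M -> I -> H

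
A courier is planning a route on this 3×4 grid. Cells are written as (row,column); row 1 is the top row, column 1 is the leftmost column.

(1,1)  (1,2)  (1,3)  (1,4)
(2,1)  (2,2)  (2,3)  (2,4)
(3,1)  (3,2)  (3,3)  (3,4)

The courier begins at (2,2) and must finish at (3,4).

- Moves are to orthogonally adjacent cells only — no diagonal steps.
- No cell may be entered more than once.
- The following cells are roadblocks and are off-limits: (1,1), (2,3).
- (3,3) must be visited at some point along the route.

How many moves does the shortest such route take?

3

Any route passes through (3,3) somewhere between (2,2) and (3,4). Summing Manhattan distances along the two legs ((2,2) → (3,3) → (3,4)) gives a lower bound of 2 + 1 = 3 moves.
A route of 3 moves achieves this: (2,2) → (3,2) → (3,3) → (3,4).
Since 3 matches the lower bound, it is optimal.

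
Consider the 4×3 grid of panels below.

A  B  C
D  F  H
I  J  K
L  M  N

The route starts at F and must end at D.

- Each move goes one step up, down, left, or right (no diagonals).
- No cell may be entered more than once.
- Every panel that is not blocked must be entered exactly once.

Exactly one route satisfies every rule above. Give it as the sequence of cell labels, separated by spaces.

F J I L M N K H C B A D

Need to visit all 12 open cells exactly once, starting at F and ending at D.
Route from F: down to J, left to I, down to L, 2× right (reaching N), 3× up (reaching C), 2× left (reaching A), down to D — 11 moves in all.
Check: all 12 open cells covered.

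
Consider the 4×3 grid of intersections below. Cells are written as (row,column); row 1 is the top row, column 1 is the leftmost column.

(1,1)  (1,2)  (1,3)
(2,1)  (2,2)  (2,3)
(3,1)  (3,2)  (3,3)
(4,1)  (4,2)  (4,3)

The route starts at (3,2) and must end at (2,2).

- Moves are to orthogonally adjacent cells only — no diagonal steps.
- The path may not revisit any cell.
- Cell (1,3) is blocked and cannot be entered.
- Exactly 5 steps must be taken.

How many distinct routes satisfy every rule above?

Need simple routes of exactly 5 moves from (3,2) to (2,2) (Manhattan distance 1, so 2 moves are spent on a detour and 2 undoing it).
Enumerating: (3,2) (4,2) (4,1) (3,1) (2,1) (2,2) | (3,2) (4,2) (4,3) (3,3) (2,3) (2,2) | (3,2) (3,1) (2,1) (1,1) (1,2) (2,2).
That gives 3 routes.

3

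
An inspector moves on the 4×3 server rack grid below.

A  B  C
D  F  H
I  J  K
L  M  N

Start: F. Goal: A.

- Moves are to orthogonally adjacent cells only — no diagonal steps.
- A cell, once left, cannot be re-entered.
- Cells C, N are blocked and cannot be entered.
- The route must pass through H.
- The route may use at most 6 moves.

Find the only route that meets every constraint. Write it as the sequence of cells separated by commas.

The 6-move cap with required stops at H leaves no slack for detours.
Route from F: right 1 to H, down 1 to K, left 2 to I, up 2 to A — 6 moves in all.
Check: all required cells visited; 6 ≤ 6 moves.

F, H, K, J, I, D, A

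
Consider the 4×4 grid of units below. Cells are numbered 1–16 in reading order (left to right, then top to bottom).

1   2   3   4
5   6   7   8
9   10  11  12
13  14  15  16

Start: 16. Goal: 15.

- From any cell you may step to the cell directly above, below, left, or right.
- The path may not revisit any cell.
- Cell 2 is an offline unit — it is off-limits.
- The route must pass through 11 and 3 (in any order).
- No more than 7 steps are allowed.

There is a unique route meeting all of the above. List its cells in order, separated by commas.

Any route must reach 11 and 3 and still end at 15 within 7 moves, so the order of the required stops is forced.
Route from 16: 3× up (reaching 4), left to 3, 3× down (reaching 15) — 7 moves in all.
Check: all required cells visited; 7 ≤ 7 moves.

16, 12, 8, 4, 3, 7, 11, 15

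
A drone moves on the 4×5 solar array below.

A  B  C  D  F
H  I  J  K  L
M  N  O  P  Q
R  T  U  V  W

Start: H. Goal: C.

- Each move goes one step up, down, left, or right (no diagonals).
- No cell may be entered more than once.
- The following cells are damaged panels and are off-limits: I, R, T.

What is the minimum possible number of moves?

3

The Manhattan distance from H to C is |2−1| + |1−3| = 3, so at least 3 moves are needed.
A route of 3 moves achieves this: H → A → B → C.
Since 3 matches the lower bound, it is optimal.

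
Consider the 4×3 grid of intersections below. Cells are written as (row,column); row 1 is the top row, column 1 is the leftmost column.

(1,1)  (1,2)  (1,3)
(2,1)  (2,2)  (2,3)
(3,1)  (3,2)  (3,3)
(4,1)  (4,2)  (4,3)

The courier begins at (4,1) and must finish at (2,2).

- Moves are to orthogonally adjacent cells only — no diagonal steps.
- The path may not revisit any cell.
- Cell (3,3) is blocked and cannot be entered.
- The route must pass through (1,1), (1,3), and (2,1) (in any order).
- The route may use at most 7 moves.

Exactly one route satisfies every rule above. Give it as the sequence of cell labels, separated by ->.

(4,1) -> (3,1) -> (2,1) -> (1,1) -> (1,2) -> (1,3) -> (2,3) -> (2,2)

The 7-move cap with required stops at (1,1), (1,3), (2,1) leaves no slack for detours.
Route from (4,1): 3× up (reaching (1,1)), 2× right (reaching (1,3)), down to (2,3), left to (2,2) — 7 moves in all.
Check: all required cells visited; 7 ≤ 7 moves.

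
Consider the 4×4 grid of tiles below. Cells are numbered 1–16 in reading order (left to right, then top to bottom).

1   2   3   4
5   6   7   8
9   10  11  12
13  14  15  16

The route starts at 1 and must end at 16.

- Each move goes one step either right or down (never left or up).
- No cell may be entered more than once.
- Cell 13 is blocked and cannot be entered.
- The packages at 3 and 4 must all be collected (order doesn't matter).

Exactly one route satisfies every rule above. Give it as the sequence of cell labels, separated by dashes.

1 - 2 - 3 - 4 - 8 - 12 - 16

Moves only go right or down, so the column and row indices never decrease.
Route from 1: 3× right (reaching 4), 3× down (reaching 16) — 6 moves in all.
Check: all required cells visited.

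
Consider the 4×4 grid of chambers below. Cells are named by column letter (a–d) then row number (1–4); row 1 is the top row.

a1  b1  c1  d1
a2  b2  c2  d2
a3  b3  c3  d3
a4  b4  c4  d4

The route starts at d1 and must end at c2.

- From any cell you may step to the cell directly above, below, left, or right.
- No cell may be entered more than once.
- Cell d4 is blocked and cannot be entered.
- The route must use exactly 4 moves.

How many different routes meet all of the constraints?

Need simple routes of exactly 4 moves from d1 to c2 (Manhattan distance 2, so 1 moves are spent on a detour and 1 undoing it).
Enumerating: d1 d2 d3 c3 c2 | d1 c1 b1 b2 c2.
That gives 2 routes.

2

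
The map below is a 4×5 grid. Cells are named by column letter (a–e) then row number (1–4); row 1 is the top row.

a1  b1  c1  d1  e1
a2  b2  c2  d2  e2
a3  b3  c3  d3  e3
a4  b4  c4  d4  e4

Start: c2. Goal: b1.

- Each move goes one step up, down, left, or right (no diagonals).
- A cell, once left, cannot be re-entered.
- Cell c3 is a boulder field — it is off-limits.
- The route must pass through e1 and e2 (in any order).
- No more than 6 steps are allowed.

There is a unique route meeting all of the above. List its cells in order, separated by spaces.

c2 d2 e2 e1 d1 c1 b1

Any route must reach e1 and e2 and still end at b1 within 6 moves, so the order of the required stops is forced.
Route from c2: 2× right (reaching e2), up to e1, 3× left (reaching b1) — 6 moves in all.
Check: all required cells visited; 6 ≤ 6 moves.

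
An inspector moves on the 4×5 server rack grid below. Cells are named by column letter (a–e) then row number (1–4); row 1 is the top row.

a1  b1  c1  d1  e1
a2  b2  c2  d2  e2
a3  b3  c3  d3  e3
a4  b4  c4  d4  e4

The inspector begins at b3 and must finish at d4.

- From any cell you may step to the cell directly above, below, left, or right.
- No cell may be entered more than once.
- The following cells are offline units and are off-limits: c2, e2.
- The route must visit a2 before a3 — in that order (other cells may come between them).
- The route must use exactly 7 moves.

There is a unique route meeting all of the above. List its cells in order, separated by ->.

The waypoints must appear in the order a2, a3, with no cell reused.
Route from b3: up to b2, left to a2, 2× down (reaching a4), 3× right (reaching d4) — 7 moves in all.
Check: order respected (a2 at step 2, a3 at step 3); 7 moves as required.

b3 -> b2 -> a2 -> a3 -> a4 -> b4 -> c4 -> d4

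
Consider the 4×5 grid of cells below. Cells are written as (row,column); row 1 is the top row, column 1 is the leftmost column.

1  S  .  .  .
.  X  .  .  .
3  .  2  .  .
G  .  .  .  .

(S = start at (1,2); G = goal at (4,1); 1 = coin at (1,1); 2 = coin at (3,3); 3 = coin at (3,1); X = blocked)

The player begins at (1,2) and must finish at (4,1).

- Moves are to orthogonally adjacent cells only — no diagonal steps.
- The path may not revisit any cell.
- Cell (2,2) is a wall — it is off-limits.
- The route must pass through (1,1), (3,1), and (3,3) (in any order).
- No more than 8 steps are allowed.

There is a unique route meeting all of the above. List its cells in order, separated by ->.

The 8-move cap with required stops at (1,1), (3,1), (3,3) leaves no slack for detours.
Route from (1,2): left 1 to (1,1), down 2 to (3,1), right 2 to (3,3), down 1 to (4,3), left 2 to (4,1) — 8 moves in all.
Check: all required cells visited; 8 ≤ 8 moves.

(1,2) -> (1,1) -> (2,1) -> (3,1) -> (3,2) -> (3,3) -> (4,3) -> (4,2) -> (4,1)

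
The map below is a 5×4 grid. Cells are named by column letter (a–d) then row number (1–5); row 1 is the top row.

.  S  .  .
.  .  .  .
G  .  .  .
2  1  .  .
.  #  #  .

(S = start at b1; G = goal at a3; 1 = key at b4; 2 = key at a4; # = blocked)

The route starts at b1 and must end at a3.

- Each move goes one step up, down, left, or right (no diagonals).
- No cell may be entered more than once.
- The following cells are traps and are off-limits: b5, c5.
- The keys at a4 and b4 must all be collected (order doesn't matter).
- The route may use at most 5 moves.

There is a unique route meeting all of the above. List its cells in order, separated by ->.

The 5-move cap with required stops at a4, b4 leaves no slack for detours.
Route from b1: 3× down (reaching b4), left to a4, up to a3 — 5 moves in all.
Check: all required cells visited; 5 ≤ 5 moves.

b1 -> b2 -> b3 -> b4 -> a4 -> a3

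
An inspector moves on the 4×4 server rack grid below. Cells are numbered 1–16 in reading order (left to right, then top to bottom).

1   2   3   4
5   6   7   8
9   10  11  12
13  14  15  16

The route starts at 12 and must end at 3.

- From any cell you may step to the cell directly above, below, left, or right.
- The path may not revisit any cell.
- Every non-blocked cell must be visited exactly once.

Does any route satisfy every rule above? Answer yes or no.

yes

One route that works: 12 → 16 → 15 → 11 → 10 → 14 → 13 → 9 → 5 → 1 → 2 → 6 → 7 → 8 → 4 → 3.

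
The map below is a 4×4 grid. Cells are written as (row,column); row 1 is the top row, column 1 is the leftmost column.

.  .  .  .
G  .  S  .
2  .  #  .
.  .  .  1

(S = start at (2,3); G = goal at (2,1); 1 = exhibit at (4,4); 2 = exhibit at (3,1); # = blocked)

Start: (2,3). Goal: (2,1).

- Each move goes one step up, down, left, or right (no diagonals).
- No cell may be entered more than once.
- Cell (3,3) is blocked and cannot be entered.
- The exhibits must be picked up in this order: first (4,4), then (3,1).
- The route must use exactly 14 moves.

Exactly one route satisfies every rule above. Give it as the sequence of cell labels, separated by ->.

(2,3) -> (1,3) -> (1,4) -> (2,4) -> (3,4) -> (4,4) -> (4,3) -> (4,2) -> (4,1) -> (3,1) -> (3,2) -> (2,2) -> (1,2) -> (1,1) -> (2,1)

The waypoints must appear in the order (4,4), (3,1), with no cell reused.
Route from (2,3): up 1 to (1,3), right 1 to (1,4), down 3 to (4,4), left 3 to (4,1), up 1 to (3,1), right 1 to (3,2), up 2 to (1,2), left 1 to (1,1), down 1 to (2,1) — 14 moves in all.
Check: order respected (1 at step 5, 2 at step 9); 14 moves as required.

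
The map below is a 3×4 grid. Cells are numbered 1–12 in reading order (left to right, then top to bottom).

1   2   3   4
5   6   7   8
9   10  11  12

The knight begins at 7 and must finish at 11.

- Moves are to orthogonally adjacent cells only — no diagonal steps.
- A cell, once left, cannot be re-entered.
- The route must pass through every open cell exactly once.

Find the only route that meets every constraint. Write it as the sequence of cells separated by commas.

Need to visit all 12 open cells exactly once, starting at 7 and ending at 11.
Cell 9 has only two open neighbours (5 and 10), so the path must pass straight through it: one of those is the cell it's entered from and the other is where it exits.
Route from 7: left 1 to 6, down 1 to 10, left 1 to 9, up 2 to 1, right 3 to 4, down 2 to 12, left 1 to 11 — 11 moves in all.
Check: all 12 open cells covered.

7, 6, 10, 9, 5, 1, 2, 3, 4, 8, 12, 11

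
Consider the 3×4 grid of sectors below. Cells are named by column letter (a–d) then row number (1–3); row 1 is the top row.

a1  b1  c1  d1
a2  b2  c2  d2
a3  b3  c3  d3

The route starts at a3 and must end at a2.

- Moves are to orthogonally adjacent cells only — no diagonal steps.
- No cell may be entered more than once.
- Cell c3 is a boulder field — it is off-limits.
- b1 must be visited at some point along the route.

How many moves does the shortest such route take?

Any route passes through b1 somewhere between a3 and a2. Summing Manhattan distances along the two legs (a3 → b1 → a2) gives a lower bound of 3 + 2 = 5 moves.
A route of 5 moves achieves this: a3 → b3 → b2 → b1 → a1 → a2.
Since 5 matches the lower bound, it is optimal.

5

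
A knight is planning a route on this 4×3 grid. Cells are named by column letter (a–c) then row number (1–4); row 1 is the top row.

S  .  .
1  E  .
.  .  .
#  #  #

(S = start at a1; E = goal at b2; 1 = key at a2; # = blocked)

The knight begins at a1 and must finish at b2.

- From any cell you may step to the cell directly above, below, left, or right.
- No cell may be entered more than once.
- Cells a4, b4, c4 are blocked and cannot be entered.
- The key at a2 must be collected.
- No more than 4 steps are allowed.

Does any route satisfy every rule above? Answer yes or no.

yes

One route that works: a1 → a2 → b2.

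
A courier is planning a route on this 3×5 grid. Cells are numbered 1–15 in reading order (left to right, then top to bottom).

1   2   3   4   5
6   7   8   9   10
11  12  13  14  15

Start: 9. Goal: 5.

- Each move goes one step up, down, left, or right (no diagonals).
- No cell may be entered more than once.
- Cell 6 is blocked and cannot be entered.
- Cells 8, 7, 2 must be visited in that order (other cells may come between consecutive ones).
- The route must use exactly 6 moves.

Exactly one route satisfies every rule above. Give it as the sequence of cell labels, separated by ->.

9 -> 8 -> 7 -> 2 -> 3 -> 4 -> 5

The waypoints must appear in the order 8, 7, 2, with no cell reused.
Route from 9: 2× left (reaching 7), up to 2, 3× right (reaching 5) — 6 moves in all.
Check: order respected (8 at step 1, 7 at step 2, 2 at step 3); 6 moves as required.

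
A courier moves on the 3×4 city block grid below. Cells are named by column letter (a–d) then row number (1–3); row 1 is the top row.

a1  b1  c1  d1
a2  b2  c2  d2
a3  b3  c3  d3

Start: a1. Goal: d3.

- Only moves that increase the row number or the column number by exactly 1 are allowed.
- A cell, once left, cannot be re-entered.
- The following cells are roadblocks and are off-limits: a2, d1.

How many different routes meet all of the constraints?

5

A right/down-only route from a1 to d3 makes exactly 2 down-moves and 3 right-moves in some order.
With no other constraints that would be C(5,2) = 10 routes.
Subtract routes through each blocked cell (inclusion–exclusion for overlaps): − through d1: 1 − through a2: 4 → 5.
That gives 5 routes.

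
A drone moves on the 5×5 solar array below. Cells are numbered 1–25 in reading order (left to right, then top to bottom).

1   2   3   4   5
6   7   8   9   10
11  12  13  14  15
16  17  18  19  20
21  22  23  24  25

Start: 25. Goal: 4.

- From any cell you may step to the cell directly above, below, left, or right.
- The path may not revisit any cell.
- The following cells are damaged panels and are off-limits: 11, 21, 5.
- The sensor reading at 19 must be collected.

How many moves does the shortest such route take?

5

Any route passes through 19 somewhere between 25 and 4. Summing Manhattan distances along the two legs (25 → 19 → 4) gives a lower bound of 2 + 3 = 5 moves.
A route of 5 moves achieves this: 25 → 20 → 19 → 14 → 9 → 4.
Since 5 matches the lower bound, it is optimal.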